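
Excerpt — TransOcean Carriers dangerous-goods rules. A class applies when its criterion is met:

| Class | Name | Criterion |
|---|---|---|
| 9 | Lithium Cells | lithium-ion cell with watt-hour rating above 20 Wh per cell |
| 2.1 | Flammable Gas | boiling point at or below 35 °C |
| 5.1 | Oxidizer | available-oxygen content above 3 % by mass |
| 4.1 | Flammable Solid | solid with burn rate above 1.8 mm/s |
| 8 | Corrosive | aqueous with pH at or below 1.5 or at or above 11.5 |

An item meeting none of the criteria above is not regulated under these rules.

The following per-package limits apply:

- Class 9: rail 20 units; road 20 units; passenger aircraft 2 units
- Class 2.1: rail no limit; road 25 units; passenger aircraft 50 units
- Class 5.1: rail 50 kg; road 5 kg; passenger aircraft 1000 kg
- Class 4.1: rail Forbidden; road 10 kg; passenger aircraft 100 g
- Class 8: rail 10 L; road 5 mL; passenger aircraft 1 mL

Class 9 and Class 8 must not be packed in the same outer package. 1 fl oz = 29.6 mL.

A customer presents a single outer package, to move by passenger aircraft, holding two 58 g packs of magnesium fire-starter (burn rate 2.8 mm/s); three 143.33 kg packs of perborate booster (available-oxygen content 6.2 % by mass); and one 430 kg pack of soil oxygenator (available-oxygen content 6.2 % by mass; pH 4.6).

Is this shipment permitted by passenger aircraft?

No

Burn rate 2.8 mm/s meets the Class 4.1 criterion (Flammable Solid), so the magnesium fire-starter is Class 4.1.
The perborate booster has available-oxygen content 6.2 % by mass, which is > 3 % by mass, so it is Class 5.1 (Oxidizer).
The soil oxygenator has available-oxygen content 6.2 % by mass, which is > 3 % by mass, so it is Class 5.1 (Oxidizer).
Class 5.1 net quantity: (three 143.33 kg packs = 429.99 kg) + 430 kg = 859.99 kg.
859.99 kg ≤ 1000 kg (passenger aircraft limit, Class 5.1) — within limit.
Class 4.1 quantity: two 58 g packs = 116 g.
That exceeds the Class 4.1 passenger aircraft limit of 100 g.
The segregation rule (Class 9 with Class 8) does not apply to Class 5.1 with Class 4.1.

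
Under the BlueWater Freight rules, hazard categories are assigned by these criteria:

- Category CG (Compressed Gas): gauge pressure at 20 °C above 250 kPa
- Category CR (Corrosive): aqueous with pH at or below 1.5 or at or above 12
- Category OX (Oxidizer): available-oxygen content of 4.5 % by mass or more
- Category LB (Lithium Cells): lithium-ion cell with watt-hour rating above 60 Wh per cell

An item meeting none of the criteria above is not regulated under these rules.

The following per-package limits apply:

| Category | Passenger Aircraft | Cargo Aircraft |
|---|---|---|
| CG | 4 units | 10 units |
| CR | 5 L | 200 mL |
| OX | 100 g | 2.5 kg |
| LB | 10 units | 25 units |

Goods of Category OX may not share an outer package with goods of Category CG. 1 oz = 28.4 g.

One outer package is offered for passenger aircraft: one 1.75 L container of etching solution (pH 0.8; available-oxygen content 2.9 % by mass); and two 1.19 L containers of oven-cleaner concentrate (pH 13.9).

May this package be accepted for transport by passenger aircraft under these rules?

The etching solution has pH 0.8, which is ≤ 1.5, so it is Category CR (Corrosive).
Oven-cleaner concentrate: pH 13.9 ≥ 12 → Category CR (Corrosive).
Total Category CR: 1.75 L + (two 1.19 L containers = 2.38 L) = 4.13 L.
4.13 L is within the passenger aircraft limit of 5 L for Category CR.

Yes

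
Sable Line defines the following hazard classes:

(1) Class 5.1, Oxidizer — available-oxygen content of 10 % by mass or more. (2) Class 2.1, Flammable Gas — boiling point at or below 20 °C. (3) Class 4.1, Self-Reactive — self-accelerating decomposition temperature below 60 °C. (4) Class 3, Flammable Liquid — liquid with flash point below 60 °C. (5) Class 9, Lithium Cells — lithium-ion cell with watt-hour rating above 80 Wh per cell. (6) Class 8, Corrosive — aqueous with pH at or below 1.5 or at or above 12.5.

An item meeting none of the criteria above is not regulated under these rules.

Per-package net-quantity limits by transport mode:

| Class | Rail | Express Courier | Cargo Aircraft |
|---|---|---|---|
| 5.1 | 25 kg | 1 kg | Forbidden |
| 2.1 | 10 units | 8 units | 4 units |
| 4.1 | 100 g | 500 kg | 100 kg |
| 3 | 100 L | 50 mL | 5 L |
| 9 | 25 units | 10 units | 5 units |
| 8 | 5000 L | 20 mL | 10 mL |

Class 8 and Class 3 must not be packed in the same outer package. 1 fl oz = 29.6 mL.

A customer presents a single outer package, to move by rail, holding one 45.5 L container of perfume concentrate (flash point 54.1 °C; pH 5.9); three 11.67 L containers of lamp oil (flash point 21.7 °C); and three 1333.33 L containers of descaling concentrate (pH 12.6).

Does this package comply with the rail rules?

Perfume concentrate: flash point 54.1 °C < 60 °C → Class 3 (Flammable Liquid).
Flash point 21.7 °C meets the Class 3 criterion (Flammable Liquid), so the lamp oil is Class 3.
Descaling concentrate: pH 12.6 ≥ 12.5 → Class 8 (Corrosive).
Class 8 quantity: three 1333.33 L containers = 3999.99 L.
That is within the Class 8 rail limit of 5000 L.
Class 3 net quantity: 45.5 L + (three 11.67 L containers = 35.01 L) = 80.51 L.
80.51 L is within the rail limit of 100 L for Class 3.
Class 8 and Class 3 may not share an outer package.

No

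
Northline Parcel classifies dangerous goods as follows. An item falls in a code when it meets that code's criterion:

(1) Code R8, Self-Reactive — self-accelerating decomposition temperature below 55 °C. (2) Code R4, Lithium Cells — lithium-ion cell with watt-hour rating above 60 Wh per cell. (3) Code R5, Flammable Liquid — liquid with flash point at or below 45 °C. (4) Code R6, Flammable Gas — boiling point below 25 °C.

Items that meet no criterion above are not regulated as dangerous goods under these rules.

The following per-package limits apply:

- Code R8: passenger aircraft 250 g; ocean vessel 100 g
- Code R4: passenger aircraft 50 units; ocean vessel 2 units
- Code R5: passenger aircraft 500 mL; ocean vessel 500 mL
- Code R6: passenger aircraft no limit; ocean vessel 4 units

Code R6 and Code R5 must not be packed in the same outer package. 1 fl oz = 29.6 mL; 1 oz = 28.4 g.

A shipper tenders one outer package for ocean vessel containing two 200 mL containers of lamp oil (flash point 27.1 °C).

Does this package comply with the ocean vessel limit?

Yes

Flash point 27.1 °C meets the Code R5 criterion (Flammable Liquid), so the lamp oil is Code R5.
Code R5 quantity: two 200 mL containers = 400 mL.
400 mL ≤ 500 mL (ocean vessel limit, Code R5) — within limit.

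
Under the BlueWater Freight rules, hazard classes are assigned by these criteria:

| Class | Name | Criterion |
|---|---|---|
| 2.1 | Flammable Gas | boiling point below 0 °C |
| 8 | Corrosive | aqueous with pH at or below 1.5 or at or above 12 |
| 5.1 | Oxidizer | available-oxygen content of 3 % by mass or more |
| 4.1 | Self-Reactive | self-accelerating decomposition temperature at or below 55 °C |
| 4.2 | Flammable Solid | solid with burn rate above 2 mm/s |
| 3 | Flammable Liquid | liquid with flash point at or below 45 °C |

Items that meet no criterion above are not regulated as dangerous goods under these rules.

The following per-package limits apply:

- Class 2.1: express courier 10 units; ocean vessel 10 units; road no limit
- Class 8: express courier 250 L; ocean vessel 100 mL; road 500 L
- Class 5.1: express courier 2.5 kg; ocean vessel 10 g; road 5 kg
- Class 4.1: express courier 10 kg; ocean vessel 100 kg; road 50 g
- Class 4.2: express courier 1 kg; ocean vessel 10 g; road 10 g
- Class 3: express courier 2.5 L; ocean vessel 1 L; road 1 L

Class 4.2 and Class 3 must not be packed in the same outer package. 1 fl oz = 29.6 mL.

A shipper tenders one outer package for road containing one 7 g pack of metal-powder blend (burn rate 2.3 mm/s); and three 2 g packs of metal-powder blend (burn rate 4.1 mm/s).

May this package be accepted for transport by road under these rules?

No

Metal-powder blend: burn rate 2.3 mm/s > 2 mm/s → Class 4.2 (Flammable Solid).
With burn rate 4.1 mm/s (> 2 mm/s), the metal-powder blend falls in Class 4.2.
Class 4.2 net quantity: 7 g + (three 2 g packs = 6 g) = 13 g.
13 g > 10 g (road limit, Class 4.2) — over the limit.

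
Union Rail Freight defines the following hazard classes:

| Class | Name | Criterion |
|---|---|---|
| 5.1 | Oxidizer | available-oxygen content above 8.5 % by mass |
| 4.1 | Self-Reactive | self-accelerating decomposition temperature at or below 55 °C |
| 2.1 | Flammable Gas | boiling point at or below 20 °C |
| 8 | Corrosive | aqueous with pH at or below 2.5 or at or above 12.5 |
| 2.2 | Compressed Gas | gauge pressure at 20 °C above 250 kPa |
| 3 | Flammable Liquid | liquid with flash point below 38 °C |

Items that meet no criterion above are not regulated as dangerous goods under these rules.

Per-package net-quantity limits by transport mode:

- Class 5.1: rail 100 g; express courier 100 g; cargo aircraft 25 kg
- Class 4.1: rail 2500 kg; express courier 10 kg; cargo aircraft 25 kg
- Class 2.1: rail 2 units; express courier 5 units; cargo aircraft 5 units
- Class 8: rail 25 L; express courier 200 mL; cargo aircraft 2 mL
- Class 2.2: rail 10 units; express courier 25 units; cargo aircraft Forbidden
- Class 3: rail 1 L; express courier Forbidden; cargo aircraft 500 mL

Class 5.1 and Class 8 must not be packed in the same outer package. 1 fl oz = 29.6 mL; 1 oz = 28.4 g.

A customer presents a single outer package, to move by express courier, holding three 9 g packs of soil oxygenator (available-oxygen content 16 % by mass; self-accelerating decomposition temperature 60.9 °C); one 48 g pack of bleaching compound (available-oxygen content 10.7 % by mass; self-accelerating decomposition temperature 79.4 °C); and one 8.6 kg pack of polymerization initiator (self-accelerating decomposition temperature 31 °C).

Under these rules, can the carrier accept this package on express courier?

Yes

Soil oxygenator: available-oxygen content 16 % by mass > 8.5 % by mass → Class 5.1 (Oxidizer).
Available-oxygen content 10.7 % by mass meets the Class 5.1 criterion (Oxidizer), so the bleaching compound is Class 5.1.
Polymerization initiator: self-accelerating decomposition temperature 31 °C ≤ 55 °C → Class 4.1 (Self-Reactive).
Class 5.1 net quantity: (three 9 g packs = 27 g) + 48 g = 75 g.
That is within the Class 5.1 express courier limit of 100 g.
Class 4.1 quantity: 8.6 kg.
8.6 kg is within the express courier limit of 10 kg for Class 4.1.
The segregation rule (Class 5.1 with Class 8) does not apply to Class 5.1 with Class 4.1.
Every hazard class is within its express courier limit and no segregation rule is violated.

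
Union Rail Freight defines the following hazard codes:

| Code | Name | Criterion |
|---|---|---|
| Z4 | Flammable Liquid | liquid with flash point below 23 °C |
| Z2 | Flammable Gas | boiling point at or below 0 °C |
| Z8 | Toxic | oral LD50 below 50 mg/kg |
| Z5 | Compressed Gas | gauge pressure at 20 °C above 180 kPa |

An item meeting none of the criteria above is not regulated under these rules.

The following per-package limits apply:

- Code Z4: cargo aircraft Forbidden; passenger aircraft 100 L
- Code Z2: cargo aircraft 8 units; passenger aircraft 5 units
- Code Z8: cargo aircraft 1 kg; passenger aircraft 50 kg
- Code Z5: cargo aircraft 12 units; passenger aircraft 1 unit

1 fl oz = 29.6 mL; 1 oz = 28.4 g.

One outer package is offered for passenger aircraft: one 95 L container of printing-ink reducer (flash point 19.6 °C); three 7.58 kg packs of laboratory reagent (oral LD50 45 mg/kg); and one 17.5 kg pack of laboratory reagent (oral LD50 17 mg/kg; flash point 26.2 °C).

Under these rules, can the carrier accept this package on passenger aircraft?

The printing-ink reducer has flash point 19.6 °C, which is < 23 °C, so it is Code Z4 (Flammable Liquid).
The laboratory reagent has oral LD50 45 mg/kg, which is < 50 mg/kg, so it is Code Z8 (Toxic).
Laboratory reagent: oral LD50 17 mg/kg < 50 mg/kg → Code Z8 (Toxic).
Code Z8 net quantity: (three 7.58 kg packs = 22.74 kg) + 17.5 kg = 40.24 kg.
That is within the Code Z8 passenger aircraft limit of 50 kg.
Code Z4 quantity: 95 L.
95 L is within the passenger aircraft limit of 100 L for Code Z4.
Every hazard code is within its passenger aircraft limit and no segregation rule is violated.

Yes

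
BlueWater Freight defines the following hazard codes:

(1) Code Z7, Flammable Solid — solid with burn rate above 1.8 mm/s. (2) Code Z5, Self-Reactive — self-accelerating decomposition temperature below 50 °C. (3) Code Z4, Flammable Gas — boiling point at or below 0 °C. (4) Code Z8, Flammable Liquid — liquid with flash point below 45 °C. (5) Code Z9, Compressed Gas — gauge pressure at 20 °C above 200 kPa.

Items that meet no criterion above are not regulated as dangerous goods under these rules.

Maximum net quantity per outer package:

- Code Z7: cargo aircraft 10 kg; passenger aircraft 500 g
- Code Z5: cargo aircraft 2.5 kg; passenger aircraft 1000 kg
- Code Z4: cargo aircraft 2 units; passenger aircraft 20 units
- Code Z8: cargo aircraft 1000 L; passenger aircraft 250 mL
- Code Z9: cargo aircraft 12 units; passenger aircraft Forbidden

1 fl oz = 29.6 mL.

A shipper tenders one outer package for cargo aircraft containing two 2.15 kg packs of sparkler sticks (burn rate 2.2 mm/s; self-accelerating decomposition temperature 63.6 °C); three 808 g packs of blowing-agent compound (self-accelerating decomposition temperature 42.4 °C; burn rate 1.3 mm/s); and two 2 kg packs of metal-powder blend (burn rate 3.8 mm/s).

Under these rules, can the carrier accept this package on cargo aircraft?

Yes

Sparkler sticks: burn rate 2.2 mm/s > 1.8 mm/s → Code Z7 (Flammable Solid).
Blowing-agent compound: self-accelerating decomposition temperature 42.4 °C < 50 °C → Code Z5 (Self-Reactive).
The metal-powder blend has burn rate 3.8 mm/s, which is > 1.8 mm/s, so it is Code Z7 (Flammable Solid).
Total Code Z7: (two 2.15 kg packs = 4.3 kg) + (two 2 kg packs = 4 kg) = 8.3 kg.
That is within the Code Z7 cargo aircraft limit of 10 kg.
Code Z5 quantity: three 808 g packs = 2.424 kg.
2.424 kg is within the cargo aircraft limit of 2.5 kg for Code Z5.
Every hazard code is within its cargo aircraft limit and no segregation rule is violated.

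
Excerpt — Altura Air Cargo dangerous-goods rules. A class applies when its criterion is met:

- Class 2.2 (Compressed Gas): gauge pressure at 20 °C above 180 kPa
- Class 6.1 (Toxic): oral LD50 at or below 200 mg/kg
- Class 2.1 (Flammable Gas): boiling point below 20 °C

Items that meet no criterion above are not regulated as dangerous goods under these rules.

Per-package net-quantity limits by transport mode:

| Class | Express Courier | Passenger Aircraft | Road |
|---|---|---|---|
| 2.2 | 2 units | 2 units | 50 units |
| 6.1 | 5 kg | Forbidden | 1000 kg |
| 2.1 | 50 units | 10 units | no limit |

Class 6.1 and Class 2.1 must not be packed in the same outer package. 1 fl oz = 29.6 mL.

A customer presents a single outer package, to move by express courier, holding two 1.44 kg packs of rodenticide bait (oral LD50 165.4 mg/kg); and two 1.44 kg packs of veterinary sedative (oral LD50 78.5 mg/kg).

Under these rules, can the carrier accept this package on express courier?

No

Rodenticide bait: oral LD50 165.4 mg/kg ≤ 200 mg/kg → Class 6.1 (Toxic).
The veterinary sedative has oral LD50 78.5 mg/kg, which is ≤ 200 mg/kg, so it is Class 6.1 (Toxic).
Total Class 6.1: (two 1.44 kg packs = 2.88 kg) + (two 1.44 kg packs = 2.88 kg) = 5.76 kg.
5.76 kg exceeds the express courier limit of 5 kg for Class 6.1.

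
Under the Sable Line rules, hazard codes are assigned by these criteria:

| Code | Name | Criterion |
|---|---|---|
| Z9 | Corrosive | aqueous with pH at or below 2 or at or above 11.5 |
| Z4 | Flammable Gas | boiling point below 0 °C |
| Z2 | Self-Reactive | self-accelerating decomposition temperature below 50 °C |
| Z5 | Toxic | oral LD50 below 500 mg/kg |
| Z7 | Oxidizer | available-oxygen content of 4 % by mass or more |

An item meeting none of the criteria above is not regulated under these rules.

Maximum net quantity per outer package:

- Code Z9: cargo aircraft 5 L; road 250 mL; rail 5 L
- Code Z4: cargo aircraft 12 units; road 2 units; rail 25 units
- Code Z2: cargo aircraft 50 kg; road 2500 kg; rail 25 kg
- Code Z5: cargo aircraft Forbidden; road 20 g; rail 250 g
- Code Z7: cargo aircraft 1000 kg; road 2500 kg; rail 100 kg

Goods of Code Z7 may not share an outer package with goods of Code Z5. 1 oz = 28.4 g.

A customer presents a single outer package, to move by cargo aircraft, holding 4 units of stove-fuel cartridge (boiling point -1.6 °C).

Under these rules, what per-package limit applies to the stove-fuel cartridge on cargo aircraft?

With boiling point -1.6 °C (< 0 °C), the stove-fuel cartridge falls in Code Z4.
The cargo aircraft limit for Code Z4 is 12 units.

12 units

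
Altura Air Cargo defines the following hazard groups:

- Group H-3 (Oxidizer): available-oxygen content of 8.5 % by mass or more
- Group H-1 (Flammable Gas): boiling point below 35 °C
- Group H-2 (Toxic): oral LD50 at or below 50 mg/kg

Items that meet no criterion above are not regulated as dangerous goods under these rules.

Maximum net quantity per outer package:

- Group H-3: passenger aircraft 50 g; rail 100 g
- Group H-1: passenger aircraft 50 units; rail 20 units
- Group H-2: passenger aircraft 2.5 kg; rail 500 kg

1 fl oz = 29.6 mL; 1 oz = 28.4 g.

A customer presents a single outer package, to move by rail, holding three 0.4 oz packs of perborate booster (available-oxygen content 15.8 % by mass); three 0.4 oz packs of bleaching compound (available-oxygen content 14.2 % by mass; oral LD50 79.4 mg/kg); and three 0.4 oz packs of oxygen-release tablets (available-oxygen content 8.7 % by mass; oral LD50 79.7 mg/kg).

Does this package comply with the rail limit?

No

Available-oxygen content 15.8 % by mass meets the Group H-3 criterion (Oxidizer), so the perborate booster is Group H-3.
Available-oxygen content 14.2 % by mass meets the Group H-3 criterion (Oxidizer), so the bleaching compound is Group H-3.
The oxygen-release tablets have available-oxygen content 8.7 % by mass, which is ≥ 8.5 % by mass, so they are Group H-3 (Oxidizer).
Group H-3 net quantity: (three 0.4 oz packs = 34.08 g) + (three 0.4 oz packs = 34.08 g) + (three 0.4 oz packs = 34.08 g) = 102.24 g.
102.24 g exceeds the rail limit of 100 g for Group H-3.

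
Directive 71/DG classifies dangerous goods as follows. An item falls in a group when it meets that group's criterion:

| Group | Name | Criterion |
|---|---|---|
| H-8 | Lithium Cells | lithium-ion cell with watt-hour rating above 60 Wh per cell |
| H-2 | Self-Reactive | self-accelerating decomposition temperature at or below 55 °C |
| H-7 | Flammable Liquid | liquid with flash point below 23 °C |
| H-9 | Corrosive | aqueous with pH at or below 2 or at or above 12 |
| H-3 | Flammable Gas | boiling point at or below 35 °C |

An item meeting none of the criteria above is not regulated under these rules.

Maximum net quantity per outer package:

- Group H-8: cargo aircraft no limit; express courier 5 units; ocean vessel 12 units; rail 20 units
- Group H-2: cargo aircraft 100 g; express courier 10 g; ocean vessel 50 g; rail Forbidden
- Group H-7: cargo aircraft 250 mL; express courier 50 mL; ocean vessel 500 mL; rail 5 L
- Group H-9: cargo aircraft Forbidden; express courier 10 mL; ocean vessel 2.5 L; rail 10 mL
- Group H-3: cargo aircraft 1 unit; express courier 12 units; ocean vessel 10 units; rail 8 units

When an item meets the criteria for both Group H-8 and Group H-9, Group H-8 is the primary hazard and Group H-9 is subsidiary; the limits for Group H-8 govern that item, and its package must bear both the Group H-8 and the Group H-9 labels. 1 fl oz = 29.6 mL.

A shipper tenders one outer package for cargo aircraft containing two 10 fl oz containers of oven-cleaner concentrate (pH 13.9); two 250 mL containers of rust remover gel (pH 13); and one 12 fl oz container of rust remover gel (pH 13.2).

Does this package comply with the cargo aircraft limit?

No

With pH 13.9 (≥ 12), the oven-cleaner concentrate falls in Group H-9.
Rust remover gel: pH 13 ≥ 12 → Group H-9 (Corrosive).
The rust remover gel has pH 13.2, which is ≥ 12, so it is Group H-9 (Corrosive).
Total Group H-9: (two 10 fl oz containers = 592 mL) + (two 250 mL containers = 500 mL) + (one 12 fl oz container = 355.2 mL) = 1447.2 mL.
Group H-9 is Forbidden by cargo aircraft.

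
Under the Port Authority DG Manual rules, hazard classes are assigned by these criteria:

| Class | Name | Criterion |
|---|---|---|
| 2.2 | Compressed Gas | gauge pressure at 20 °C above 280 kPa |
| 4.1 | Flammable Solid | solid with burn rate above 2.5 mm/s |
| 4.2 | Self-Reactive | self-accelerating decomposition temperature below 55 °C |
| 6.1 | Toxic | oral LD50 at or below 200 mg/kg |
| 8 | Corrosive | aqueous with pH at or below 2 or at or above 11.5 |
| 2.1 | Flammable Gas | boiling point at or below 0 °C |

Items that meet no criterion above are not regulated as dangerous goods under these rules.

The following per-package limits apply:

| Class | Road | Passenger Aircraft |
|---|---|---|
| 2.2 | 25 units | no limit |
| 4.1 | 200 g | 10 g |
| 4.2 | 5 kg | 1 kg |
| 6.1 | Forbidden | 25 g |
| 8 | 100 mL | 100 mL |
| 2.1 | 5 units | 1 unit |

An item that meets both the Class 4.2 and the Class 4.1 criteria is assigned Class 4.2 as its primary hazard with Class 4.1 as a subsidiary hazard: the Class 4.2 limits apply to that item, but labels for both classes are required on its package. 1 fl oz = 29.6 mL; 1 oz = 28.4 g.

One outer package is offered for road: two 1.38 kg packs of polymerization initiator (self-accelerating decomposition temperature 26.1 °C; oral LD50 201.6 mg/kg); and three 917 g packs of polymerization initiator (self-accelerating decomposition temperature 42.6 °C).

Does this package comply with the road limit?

No

With self-accelerating decomposition temperature 26.1 °C (< 55 °C), the polymerization initiator falls in Class 4.2.
Self-accelerating decomposition temperature 42.6 °C meets the Class 4.2 criterion (Self-Reactive), so the polymerization initiator is Class 4.2.
Total Class 4.2: (two 1.38 kg packs = 2.76 kg) + (three 917 g packs = 2.751 kg) = 5.511 kg.
5.511 kg > 5 kg (road limit, Class 4.2) — over the limit.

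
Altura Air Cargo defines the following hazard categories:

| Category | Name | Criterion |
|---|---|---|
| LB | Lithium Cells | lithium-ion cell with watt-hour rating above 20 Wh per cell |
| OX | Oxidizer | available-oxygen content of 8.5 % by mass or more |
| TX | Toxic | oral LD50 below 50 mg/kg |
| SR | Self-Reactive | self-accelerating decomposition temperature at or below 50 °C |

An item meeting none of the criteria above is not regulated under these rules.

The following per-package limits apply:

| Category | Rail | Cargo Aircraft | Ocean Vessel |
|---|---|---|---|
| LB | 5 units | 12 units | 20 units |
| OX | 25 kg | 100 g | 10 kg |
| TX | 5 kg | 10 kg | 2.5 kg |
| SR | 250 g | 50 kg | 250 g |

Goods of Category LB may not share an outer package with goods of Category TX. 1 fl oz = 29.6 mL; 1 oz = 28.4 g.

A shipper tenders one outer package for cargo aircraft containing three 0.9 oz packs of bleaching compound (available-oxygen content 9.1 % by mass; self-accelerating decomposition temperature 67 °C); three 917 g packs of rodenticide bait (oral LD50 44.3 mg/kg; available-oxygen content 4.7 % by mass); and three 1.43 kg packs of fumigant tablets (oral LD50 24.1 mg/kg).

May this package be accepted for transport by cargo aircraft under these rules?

Yes

Bleaching compound: available-oxygen content 9.1 % by mass ≥ 8.5 % by mass → Category OX (Oxidizer).
Oral LD50 44.3 mg/kg meets the Category TX criterion (Toxic), so the rodenticide bait is Category TX.
Fumigant tablets: oral LD50 24.1 mg/kg < 50 mg/kg → Category TX (Toxic).
Category TX net quantity: (three 917 g packs = 2.751 kg) + (three 1.43 kg packs = 4.29 kg) = 7.041 kg.
That is within the Category TX cargo aircraft limit of 10 kg.
Category OX quantity: three 0.9 oz packs = 76.68 g.
That is within the Category OX cargo aircraft limit of 100 g.
The segregation rule (Category LB with Category TX) does not apply to Category TX with Category OX.
Every hazard category is within its cargo aircraft limit and no segregation rule is violated.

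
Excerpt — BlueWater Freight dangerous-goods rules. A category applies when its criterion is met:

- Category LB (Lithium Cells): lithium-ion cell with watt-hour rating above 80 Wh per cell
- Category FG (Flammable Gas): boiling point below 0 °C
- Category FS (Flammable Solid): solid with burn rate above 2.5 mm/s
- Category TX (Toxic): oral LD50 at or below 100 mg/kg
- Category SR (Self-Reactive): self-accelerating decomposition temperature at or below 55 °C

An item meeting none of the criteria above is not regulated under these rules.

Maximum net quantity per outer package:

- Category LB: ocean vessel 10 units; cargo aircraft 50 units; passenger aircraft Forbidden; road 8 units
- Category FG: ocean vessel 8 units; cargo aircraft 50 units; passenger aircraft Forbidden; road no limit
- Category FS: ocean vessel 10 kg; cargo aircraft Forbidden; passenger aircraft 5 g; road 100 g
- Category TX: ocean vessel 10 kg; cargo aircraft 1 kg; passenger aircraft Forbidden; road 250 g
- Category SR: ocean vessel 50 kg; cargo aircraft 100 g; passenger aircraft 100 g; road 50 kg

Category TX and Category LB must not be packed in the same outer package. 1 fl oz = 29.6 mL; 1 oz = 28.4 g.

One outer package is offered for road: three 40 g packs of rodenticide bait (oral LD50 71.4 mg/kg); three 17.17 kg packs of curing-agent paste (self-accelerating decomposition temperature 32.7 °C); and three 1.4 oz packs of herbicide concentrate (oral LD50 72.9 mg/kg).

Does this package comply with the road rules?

Oral LD50 71.4 mg/kg meets the Category TX criterion (Toxic), so the rodenticide bait is Category TX.
The curing-agent paste has self-accelerating decomposition temperature 32.7 °C, which is ≤ 55 °C, so it is Category SR (Self-Reactive).
The herbicide concentrate has oral LD50 72.9 mg/kg, which is ≤ 100 mg/kg, so it is Category TX (Toxic).
Category TX net quantity: (three 40 g packs = 120 g) + (three 1.4 oz packs = 119.28 g) = 239.28 g.
239.28 g is within the road limit of 250 g for Category TX.
Category SR quantity: three 17.17 kg packs = 51.51 kg.
That exceeds the Category SR road limit of 50 kg.
The segregation rule (Category TX with Category LB) does not apply to Category TX with Category SR.

No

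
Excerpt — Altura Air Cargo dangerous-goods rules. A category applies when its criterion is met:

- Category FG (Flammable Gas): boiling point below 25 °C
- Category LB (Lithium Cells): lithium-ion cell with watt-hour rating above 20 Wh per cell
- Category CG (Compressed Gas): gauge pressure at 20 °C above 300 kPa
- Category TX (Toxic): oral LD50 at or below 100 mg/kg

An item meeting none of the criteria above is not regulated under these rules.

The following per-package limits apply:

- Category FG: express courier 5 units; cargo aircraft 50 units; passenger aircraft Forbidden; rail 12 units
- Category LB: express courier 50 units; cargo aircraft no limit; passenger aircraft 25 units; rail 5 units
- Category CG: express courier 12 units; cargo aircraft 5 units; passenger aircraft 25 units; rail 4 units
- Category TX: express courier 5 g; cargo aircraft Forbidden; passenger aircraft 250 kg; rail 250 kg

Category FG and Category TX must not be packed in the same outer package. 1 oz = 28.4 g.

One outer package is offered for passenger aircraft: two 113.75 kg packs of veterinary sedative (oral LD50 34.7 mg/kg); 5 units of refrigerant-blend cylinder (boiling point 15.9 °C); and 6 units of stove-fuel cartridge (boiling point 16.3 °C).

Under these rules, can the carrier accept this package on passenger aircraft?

The veterinary sedative has oral LD50 34.7 mg/kg, which is ≤ 100 mg/kg, so it is Category TX (Toxic).
Boiling point 15.9 °C meets the Category FG criterion (Flammable Gas), so the refrigerant-blend cylinder is Category FG.
Boiling point 16.3 °C meets the Category FG criterion (Flammable Gas), so the stove-fuel cartridge is Category FG.
Total Category FG: 5 units + 6 units = 11 units.
Category FG is Forbidden by passenger aircraft.
Category TX quantity: two 113.75 kg packs = 227.5 kg.
227.5 kg is within the passenger aircraft limit of 250 kg for Category TX.
Category FG and Category TX may not share an outer package.

No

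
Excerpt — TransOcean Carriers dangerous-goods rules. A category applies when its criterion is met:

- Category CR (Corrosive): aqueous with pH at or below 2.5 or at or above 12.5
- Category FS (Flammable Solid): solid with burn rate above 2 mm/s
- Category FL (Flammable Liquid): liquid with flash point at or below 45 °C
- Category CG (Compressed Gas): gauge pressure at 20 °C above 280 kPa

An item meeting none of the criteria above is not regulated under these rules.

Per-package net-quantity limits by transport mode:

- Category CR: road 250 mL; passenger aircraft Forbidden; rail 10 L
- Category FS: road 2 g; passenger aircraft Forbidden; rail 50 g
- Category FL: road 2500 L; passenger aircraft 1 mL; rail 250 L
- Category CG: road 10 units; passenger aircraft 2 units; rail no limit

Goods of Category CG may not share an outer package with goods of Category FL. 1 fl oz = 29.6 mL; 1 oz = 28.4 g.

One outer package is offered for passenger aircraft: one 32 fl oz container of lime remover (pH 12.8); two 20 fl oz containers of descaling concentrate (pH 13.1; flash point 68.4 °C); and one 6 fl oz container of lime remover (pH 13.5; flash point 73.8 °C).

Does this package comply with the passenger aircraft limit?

The lime remover has pH 12.8, which is ≥ 12.5, so it is Category CR (Corrosive).
Descaling concentrate: pH 13.1 ≥ 12.5 → Category CR (Corrosive).
Lime remover: pH 13.5 ≥ 12.5 → Category CR (Corrosive).
Total Category CR: (one 32 fl oz container = 947.2 mL) + (two 20 fl oz containers = 1.184 L) + (one 6 fl oz container = 177.6 mL) = 2308.8 mL.
By passenger aircraft, Category CR is Forbidden regardless of quantity.

No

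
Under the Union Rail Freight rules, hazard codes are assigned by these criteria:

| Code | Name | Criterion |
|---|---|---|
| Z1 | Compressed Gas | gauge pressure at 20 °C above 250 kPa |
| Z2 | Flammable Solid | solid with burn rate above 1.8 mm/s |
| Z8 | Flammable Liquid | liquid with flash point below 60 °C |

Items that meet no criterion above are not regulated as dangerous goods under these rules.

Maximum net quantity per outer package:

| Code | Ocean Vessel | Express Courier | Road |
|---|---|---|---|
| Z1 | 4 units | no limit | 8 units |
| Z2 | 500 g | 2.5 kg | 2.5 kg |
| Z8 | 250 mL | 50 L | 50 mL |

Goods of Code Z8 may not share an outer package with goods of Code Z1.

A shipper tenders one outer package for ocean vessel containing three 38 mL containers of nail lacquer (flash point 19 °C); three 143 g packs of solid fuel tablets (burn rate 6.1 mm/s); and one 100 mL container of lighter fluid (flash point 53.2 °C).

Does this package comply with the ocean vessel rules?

The nail lacquer has flash point 19 °C, which is < 60 °C, so it is Code Z8 (Flammable Liquid).
Burn rate 6.1 mm/s meets the Code Z2 criterion (Flammable Solid), so the solid fuel tablets are Code Z2.
Flash point 53.2 °C meets the Code Z8 criterion (Flammable Liquid), so the lighter fluid is Code Z8.
Code Z8 net quantity: (three 38 mL containers = 114 mL) + 100 mL = 214 mL.
214 mL ≤ 250 mL (ocean vessel limit, Code Z8) — within limit.
Code Z2 quantity: three 143 g packs = 429 g.
That is within the Code Z2 ocean vessel limit of 500 g.
The segregation rule (Code Z8 with Code Z1) does not apply to Code Z8 with Code Z2.
Every hazard code is within its ocean vessel limit and no segregation rule is violated.

Yes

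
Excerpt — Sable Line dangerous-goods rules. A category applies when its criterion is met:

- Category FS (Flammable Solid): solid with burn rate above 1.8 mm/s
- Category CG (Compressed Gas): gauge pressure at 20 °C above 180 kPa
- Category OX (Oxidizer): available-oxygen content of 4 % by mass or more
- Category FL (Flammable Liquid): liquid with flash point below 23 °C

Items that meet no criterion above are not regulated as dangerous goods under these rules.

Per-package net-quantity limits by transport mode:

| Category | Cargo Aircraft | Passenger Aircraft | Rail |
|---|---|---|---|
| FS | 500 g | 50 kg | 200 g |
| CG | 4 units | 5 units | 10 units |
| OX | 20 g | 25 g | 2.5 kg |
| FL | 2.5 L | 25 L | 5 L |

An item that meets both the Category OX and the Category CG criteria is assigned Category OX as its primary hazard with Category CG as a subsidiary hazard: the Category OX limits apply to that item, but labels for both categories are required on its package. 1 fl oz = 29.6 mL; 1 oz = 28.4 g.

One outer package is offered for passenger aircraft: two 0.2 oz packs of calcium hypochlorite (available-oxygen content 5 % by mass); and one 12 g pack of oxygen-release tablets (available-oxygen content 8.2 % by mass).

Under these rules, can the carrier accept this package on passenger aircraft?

Available-oxygen content 5 % by mass meets the Category OX criterion (Oxidizer), so the calcium hypochlorite is Category OX.
The oxygen-release tablets have available-oxygen content 8.2 % by mass, which is ≥ 4 % by mass, so they are Category OX (Oxidizer).
Total Category OX: (two 0.2 oz packs = 11.36 g) + 12 g = 23.36 g.
That is within the Category OX passenger aircraft limit of 25 g.

Yes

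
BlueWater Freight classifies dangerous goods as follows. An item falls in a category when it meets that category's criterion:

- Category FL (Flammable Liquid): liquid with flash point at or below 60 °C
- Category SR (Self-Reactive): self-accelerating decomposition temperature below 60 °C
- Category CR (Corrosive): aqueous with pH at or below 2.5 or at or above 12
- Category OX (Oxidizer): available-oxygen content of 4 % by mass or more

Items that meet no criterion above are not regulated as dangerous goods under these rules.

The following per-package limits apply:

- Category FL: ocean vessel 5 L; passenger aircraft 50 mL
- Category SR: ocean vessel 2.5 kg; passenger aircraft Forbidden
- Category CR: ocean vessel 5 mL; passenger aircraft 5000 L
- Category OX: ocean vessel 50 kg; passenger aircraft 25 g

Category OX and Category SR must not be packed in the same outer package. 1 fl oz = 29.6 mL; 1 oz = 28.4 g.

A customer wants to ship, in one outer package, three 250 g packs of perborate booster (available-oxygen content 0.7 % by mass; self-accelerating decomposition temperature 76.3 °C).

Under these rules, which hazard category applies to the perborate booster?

self-accelerating decomposition temperature 76.3 °C is not below 60 °C, so Category SR does not apply.
available-oxygen content 0.7 % by mass is not above 4 % by mass, so Category OX does not apply.
No criterion is met, so the item is not regulated.

Not regulated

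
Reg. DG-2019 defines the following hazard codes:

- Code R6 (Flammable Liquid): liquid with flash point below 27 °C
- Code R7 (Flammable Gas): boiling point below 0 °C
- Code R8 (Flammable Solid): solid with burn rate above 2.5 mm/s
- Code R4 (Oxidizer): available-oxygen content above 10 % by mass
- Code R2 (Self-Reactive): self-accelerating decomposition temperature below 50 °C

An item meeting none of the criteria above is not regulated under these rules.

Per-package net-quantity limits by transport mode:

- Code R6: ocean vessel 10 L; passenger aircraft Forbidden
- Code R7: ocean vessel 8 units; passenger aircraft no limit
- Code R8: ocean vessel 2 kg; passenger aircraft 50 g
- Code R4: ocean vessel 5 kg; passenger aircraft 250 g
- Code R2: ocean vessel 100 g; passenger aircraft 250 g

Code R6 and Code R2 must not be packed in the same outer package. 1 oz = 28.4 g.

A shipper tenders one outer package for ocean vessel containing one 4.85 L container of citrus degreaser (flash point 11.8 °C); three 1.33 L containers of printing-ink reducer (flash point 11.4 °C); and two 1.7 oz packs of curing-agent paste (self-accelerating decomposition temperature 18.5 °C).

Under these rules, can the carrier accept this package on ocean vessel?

The citrus degreaser has flash point 11.8 °C, which is < 27 °C, so it is Code R6 (Flammable Liquid).
With flash point 11.4 °C (< 27 °C), the printing-ink reducer falls in Code R6.
Self-accelerating decomposition temperature 18.5 °C meets the Code R2 criterion (Self-Reactive), so the curing-agent paste is Code R2.
Code R6 net quantity: 4.85 L + (three 1.33 L containers = 3.99 L) = 8.84 L.
That is within the Code R6 ocean vessel limit of 10 L.
Code R2 quantity: two 1.7 oz packs = 96.56 g.
96.56 g ≤ 100 g (ocean vessel limit, Code R2) — within limit.
Code R6 and Code R2 may not share an outer package.

No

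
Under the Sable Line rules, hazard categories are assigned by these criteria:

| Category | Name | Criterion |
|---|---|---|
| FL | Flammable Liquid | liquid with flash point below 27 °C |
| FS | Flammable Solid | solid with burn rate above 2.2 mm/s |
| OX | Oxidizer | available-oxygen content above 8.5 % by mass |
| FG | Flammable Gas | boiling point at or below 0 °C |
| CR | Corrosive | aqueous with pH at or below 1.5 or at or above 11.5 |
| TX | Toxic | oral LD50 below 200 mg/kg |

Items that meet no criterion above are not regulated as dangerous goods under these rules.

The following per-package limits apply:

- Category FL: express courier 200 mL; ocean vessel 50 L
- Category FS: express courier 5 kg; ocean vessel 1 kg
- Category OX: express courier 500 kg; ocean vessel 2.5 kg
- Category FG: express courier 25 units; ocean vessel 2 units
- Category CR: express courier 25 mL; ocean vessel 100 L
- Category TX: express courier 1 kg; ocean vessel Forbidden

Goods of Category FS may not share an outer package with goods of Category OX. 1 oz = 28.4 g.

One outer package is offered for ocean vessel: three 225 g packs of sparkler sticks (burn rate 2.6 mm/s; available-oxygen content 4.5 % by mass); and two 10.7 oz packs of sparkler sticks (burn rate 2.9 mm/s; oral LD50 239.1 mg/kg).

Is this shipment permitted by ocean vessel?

The sparkler sticks have burn rate 2.6 mm/s, which is > 2.2 mm/s, so they are Category FS (Flammable Solid).
Sparkler sticks: burn rate 2.9 mm/s > 2.2 mm/s → Category FS (Flammable Solid).
Total Category FS: (three 225 g packs = 675 g) + (two 10.7 oz packs = 607.76 g) = 1282.76 g.
That exceeds the Category FS ocean vessel limit of 1 kg.

No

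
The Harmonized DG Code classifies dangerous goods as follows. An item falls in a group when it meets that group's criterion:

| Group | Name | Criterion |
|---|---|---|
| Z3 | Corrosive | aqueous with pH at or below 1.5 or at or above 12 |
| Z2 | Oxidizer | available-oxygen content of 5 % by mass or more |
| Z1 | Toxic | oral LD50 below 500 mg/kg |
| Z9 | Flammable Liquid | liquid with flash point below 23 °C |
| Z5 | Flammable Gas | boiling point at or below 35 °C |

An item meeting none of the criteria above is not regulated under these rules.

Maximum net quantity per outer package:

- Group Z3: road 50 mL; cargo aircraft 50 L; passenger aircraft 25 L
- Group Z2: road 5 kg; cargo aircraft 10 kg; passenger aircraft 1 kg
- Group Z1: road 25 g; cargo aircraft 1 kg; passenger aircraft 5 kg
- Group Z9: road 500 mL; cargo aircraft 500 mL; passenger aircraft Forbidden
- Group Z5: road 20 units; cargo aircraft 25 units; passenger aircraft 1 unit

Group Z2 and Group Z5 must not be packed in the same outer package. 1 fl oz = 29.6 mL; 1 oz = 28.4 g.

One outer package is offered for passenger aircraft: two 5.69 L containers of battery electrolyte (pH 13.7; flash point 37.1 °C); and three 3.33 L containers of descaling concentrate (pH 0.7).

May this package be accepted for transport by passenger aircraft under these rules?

Yes

Battery electrolyte: pH 13.7 ≥ 12 → Group Z3 (Corrosive).
With pH 0.7 (≤ 1.5), the descaling concentrate falls in Group Z3.
Total Group Z3: (two 5.69 L containers = 11.38 L) + (three 3.33 L containers = 9.99 L) = 21.37 L.
21.37 L ≤ 25 L (passenger aircraft limit, Group Z3) — within limit.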